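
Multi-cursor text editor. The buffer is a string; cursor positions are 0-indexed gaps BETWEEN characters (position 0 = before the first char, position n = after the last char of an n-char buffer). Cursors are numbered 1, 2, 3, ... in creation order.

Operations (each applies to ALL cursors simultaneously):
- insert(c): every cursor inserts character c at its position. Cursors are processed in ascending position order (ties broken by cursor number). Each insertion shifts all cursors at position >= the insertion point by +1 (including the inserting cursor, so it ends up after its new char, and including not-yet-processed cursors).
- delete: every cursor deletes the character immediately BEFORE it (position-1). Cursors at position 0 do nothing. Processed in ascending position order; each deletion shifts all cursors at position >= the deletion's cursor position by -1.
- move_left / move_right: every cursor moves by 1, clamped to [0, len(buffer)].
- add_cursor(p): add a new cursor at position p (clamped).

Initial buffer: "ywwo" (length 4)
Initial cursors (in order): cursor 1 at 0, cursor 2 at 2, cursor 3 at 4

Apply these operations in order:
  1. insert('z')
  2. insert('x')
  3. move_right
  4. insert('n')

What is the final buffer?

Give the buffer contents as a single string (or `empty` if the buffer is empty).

After op 1 (insert('z')): buffer="zywzwoz" (len 7), cursors c1@1 c2@4 c3@7, authorship 1..2..3
After op 2 (insert('x')): buffer="zxywzxwozx" (len 10), cursors c1@2 c2@6 c3@10, authorship 11..22..33
After op 3 (move_right): buffer="zxywzxwozx" (len 10), cursors c1@3 c2@7 c3@10, authorship 11..22..33
After op 4 (insert('n')): buffer="zxynwzxwnozxn" (len 13), cursors c1@4 c2@9 c3@13, authorship 11.1.22.2.333

Answer: zxynwzxwnozxn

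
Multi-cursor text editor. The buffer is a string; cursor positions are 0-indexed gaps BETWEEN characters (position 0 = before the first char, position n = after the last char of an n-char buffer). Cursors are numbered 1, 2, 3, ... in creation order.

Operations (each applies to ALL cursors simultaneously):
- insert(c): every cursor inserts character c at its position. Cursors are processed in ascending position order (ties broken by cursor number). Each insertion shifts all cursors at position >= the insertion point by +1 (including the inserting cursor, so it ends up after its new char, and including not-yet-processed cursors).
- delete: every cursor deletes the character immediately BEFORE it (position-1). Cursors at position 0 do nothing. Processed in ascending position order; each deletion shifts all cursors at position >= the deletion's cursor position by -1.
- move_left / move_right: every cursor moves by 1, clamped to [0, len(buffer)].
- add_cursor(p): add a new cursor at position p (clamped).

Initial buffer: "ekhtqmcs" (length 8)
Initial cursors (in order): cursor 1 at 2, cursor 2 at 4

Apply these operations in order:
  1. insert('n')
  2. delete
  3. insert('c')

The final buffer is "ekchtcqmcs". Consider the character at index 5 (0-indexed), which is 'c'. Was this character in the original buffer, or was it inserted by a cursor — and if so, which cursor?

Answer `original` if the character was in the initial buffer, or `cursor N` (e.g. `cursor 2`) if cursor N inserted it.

Answer: cursor 2

Derivation:
After op 1 (insert('n')): buffer="eknhtnqmcs" (len 10), cursors c1@3 c2@6, authorship ..1..2....
After op 2 (delete): buffer="ekhtqmcs" (len 8), cursors c1@2 c2@4, authorship ........
After op 3 (insert('c')): buffer="ekchtcqmcs" (len 10), cursors c1@3 c2@6, authorship ..1..2....
Authorship (.=original, N=cursor N): . . 1 . . 2 . . . .
Index 5: author = 2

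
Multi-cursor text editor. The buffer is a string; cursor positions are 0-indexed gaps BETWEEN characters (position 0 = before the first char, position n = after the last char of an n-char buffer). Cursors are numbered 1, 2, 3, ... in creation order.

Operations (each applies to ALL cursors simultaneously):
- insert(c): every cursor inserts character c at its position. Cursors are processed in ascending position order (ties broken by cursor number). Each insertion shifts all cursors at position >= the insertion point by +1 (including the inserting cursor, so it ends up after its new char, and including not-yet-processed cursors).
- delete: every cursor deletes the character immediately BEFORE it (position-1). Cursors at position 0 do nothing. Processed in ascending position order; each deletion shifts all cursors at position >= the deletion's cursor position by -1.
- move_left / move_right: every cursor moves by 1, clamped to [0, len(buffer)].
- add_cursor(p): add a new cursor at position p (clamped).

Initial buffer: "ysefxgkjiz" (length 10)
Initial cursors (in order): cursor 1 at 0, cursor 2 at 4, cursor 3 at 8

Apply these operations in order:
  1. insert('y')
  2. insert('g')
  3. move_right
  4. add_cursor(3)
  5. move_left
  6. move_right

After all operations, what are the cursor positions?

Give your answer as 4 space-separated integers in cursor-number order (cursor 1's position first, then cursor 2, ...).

Answer: 3 9 15 3

Derivation:
After op 1 (insert('y')): buffer="yysefyxgkjyiz" (len 13), cursors c1@1 c2@6 c3@11, authorship 1....2....3..
After op 2 (insert('g')): buffer="ygysefygxgkjygiz" (len 16), cursors c1@2 c2@8 c3@14, authorship 11....22....33..
After op 3 (move_right): buffer="ygysefygxgkjygiz" (len 16), cursors c1@3 c2@9 c3@15, authorship 11....22....33..
After op 4 (add_cursor(3)): buffer="ygysefygxgkjygiz" (len 16), cursors c1@3 c4@3 c2@9 c3@15, authorship 11....22....33..
After op 5 (move_left): buffer="ygysefygxgkjygiz" (len 16), cursors c1@2 c4@2 c2@8 c3@14, authorship 11....22....33..
After op 6 (move_right): buffer="ygysefygxgkjygiz" (len 16), cursors c1@3 c4@3 c2@9 c3@15, authorship 11....22....33..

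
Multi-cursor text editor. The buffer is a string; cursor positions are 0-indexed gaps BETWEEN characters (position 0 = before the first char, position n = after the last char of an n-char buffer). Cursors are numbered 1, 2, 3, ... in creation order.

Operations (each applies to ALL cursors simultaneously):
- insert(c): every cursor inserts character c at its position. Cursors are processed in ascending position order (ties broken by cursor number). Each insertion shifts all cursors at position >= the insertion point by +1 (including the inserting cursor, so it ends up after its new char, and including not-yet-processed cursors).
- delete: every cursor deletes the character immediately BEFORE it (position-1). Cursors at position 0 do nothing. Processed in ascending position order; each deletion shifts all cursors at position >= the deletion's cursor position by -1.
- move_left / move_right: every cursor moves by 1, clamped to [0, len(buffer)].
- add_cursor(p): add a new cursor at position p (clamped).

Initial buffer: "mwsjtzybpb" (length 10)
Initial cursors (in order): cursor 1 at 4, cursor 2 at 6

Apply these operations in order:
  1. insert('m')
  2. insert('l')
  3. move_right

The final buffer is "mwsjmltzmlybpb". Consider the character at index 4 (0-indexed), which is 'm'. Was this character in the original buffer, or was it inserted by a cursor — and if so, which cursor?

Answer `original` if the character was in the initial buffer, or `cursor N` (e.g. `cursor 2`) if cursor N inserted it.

After op 1 (insert('m')): buffer="mwsjmtzmybpb" (len 12), cursors c1@5 c2@8, authorship ....1..2....
After op 2 (insert('l')): buffer="mwsjmltzmlybpb" (len 14), cursors c1@6 c2@10, authorship ....11..22....
After op 3 (move_right): buffer="mwsjmltzmlybpb" (len 14), cursors c1@7 c2@11, authorship ....11..22....
Authorship (.=original, N=cursor N): . . . . 1 1 . . 2 2 . . . .
Index 4: author = 1

Answer: cursor 1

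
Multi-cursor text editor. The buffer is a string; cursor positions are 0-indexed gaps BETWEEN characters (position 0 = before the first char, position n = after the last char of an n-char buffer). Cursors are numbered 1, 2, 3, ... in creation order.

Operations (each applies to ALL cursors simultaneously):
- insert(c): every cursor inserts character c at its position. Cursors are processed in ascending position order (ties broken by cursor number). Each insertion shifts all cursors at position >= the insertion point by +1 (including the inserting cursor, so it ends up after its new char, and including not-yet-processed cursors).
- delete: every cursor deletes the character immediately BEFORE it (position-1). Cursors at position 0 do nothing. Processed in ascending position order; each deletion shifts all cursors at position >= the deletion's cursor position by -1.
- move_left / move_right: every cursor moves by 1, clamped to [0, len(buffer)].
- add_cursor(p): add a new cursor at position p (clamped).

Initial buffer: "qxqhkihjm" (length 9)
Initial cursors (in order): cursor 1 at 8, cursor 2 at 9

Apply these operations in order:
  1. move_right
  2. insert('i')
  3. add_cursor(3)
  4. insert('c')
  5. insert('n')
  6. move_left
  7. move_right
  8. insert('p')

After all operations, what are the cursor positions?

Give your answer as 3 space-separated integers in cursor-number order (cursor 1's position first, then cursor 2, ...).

After op 1 (move_right): buffer="qxqhkihjm" (len 9), cursors c1@9 c2@9, authorship .........
After op 2 (insert('i')): buffer="qxqhkihjmii" (len 11), cursors c1@11 c2@11, authorship .........12
After op 3 (add_cursor(3)): buffer="qxqhkihjmii" (len 11), cursors c3@3 c1@11 c2@11, authorship .........12
After op 4 (insert('c')): buffer="qxqchkihjmiicc" (len 14), cursors c3@4 c1@14 c2@14, authorship ...3......1212
After op 5 (insert('n')): buffer="qxqcnhkihjmiiccnn" (len 17), cursors c3@5 c1@17 c2@17, authorship ...33......121212
After op 6 (move_left): buffer="qxqcnhkihjmiiccnn" (len 17), cursors c3@4 c1@16 c2@16, authorship ...33......121212
After op 7 (move_right): buffer="qxqcnhkihjmiiccnn" (len 17), cursors c3@5 c1@17 c2@17, authorship ...33......121212
After op 8 (insert('p')): buffer="qxqcnphkihjmiiccnnpp" (len 20), cursors c3@6 c1@20 c2@20, authorship ...333......12121212

Answer: 20 20 6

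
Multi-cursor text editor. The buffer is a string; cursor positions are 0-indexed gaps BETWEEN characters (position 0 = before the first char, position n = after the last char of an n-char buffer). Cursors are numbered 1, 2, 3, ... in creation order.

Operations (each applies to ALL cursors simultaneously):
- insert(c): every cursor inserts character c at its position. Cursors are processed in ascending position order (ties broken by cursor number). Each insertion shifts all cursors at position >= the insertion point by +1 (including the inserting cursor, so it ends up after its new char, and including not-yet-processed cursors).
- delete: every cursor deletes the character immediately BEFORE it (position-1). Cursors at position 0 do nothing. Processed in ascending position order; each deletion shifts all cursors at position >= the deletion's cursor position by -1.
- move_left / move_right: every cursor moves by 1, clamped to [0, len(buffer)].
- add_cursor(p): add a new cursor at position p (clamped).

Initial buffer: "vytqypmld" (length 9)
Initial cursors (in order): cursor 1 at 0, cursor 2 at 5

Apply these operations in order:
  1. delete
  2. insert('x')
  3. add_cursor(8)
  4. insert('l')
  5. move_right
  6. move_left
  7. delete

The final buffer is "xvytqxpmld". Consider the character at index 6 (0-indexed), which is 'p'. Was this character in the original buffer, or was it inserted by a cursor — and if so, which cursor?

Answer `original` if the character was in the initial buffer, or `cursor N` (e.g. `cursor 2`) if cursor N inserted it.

After op 1 (delete): buffer="vytqpmld" (len 8), cursors c1@0 c2@4, authorship ........
After op 2 (insert('x')): buffer="xvytqxpmld" (len 10), cursors c1@1 c2@6, authorship 1....2....
After op 3 (add_cursor(8)): buffer="xvytqxpmld" (len 10), cursors c1@1 c2@6 c3@8, authorship 1....2....
After op 4 (insert('l')): buffer="xlvytqxlpmlld" (len 13), cursors c1@2 c2@8 c3@11, authorship 11....22..3..
After op 5 (move_right): buffer="xlvytqxlpmlld" (len 13), cursors c1@3 c2@9 c3@12, authorship 11....22..3..
After op 6 (move_left): buffer="xlvytqxlpmlld" (len 13), cursors c1@2 c2@8 c3@11, authorship 11....22..3..
After op 7 (delete): buffer="xvytqxpmld" (len 10), cursors c1@1 c2@6 c3@8, authorship 1....2....
Authorship (.=original, N=cursor N): 1 . . . . 2 . . . .
Index 6: author = original

Answer: original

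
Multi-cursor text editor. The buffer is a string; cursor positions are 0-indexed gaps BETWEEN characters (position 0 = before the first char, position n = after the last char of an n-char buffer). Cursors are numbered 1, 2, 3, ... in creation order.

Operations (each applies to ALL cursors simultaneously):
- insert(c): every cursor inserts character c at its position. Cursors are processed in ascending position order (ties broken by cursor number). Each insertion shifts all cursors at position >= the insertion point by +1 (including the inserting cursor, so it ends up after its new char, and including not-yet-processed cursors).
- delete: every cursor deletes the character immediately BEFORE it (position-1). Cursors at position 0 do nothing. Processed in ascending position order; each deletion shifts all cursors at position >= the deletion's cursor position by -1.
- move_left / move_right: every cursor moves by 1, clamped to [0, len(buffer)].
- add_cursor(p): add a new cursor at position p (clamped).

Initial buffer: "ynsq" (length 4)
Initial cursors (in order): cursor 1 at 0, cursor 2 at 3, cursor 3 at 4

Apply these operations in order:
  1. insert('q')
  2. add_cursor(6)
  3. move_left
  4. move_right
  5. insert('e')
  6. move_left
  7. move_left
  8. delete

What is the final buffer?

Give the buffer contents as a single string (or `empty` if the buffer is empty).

Answer: qeynqqqe

Derivation:
After op 1 (insert('q')): buffer="qynsqqq" (len 7), cursors c1@1 c2@5 c3@7, authorship 1...2.3
After op 2 (add_cursor(6)): buffer="qynsqqq" (len 7), cursors c1@1 c2@5 c4@6 c3@7, authorship 1...2.3
After op 3 (move_left): buffer="qynsqqq" (len 7), cursors c1@0 c2@4 c4@5 c3@6, authorship 1...2.3
After op 4 (move_right): buffer="qynsqqq" (len 7), cursors c1@1 c2@5 c4@6 c3@7, authorship 1...2.3
After op 5 (insert('e')): buffer="qeynsqeqeqe" (len 11), cursors c1@2 c2@7 c4@9 c3@11, authorship 11...22.433
After op 6 (move_left): buffer="qeynsqeqeqe" (len 11), cursors c1@1 c2@6 c4@8 c3@10, authorship 11...22.433
After op 7 (move_left): buffer="qeynsqeqeqe" (len 11), cursors c1@0 c2@5 c4@7 c3@9, authorship 11...22.433
After op 8 (delete): buffer="qeynqqqe" (len 8), cursors c1@0 c2@4 c4@5 c3@6, authorship 11..2.33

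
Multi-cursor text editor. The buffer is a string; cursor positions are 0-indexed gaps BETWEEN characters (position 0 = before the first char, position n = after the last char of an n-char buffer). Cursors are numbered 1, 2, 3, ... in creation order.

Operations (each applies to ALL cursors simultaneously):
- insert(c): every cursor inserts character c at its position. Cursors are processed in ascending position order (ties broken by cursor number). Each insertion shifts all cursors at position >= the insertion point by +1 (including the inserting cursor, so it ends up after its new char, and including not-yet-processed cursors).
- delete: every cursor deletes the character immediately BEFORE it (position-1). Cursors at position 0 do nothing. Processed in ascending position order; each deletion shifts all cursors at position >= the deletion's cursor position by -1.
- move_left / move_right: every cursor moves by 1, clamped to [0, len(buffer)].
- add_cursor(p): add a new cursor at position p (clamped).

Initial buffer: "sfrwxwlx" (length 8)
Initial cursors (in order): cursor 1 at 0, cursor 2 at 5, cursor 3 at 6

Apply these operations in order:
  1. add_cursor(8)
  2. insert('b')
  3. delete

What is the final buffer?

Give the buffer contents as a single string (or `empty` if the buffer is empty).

Answer: sfrwxwlx

Derivation:
After op 1 (add_cursor(8)): buffer="sfrwxwlx" (len 8), cursors c1@0 c2@5 c3@6 c4@8, authorship ........
After op 2 (insert('b')): buffer="bsfrwxbwblxb" (len 12), cursors c1@1 c2@7 c3@9 c4@12, authorship 1.....2.3..4
After op 3 (delete): buffer="sfrwxwlx" (len 8), cursors c1@0 c2@5 c3@6 c4@8, authorship ........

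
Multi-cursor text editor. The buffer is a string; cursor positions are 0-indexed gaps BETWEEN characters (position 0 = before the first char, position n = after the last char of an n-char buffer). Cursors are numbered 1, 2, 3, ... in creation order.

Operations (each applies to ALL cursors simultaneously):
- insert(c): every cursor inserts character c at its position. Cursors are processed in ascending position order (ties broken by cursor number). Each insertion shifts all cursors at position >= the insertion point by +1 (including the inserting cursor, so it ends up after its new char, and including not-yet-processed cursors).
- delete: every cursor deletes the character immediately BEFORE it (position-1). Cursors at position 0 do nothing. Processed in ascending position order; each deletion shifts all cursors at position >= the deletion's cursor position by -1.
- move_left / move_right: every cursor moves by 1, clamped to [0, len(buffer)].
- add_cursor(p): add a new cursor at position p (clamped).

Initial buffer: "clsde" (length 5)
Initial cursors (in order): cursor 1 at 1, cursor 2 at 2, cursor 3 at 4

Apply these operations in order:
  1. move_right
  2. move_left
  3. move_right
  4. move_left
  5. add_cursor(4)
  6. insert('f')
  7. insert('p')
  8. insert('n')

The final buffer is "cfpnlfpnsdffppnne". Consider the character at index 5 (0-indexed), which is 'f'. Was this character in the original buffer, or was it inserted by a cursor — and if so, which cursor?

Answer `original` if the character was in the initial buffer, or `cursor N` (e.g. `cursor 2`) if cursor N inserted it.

After op 1 (move_right): buffer="clsde" (len 5), cursors c1@2 c2@3 c3@5, authorship .....
After op 2 (move_left): buffer="clsde" (len 5), cursors c1@1 c2@2 c3@4, authorship .....
After op 3 (move_right): buffer="clsde" (len 5), cursors c1@2 c2@3 c3@5, authorship .....
After op 4 (move_left): buffer="clsde" (len 5), cursors c1@1 c2@2 c3@4, authorship .....
After op 5 (add_cursor(4)): buffer="clsde" (len 5), cursors c1@1 c2@2 c3@4 c4@4, authorship .....
After op 6 (insert('f')): buffer="cflfsdffe" (len 9), cursors c1@2 c2@4 c3@8 c4@8, authorship .1.2..34.
After op 7 (insert('p')): buffer="cfplfpsdffppe" (len 13), cursors c1@3 c2@6 c3@12 c4@12, authorship .11.22..3434.
After op 8 (insert('n')): buffer="cfpnlfpnsdffppnne" (len 17), cursors c1@4 c2@8 c3@16 c4@16, authorship .111.222..343434.
Authorship (.=original, N=cursor N): . 1 1 1 . 2 2 2 . . 3 4 3 4 3 4 .
Index 5: author = 2

Answer: cursor 2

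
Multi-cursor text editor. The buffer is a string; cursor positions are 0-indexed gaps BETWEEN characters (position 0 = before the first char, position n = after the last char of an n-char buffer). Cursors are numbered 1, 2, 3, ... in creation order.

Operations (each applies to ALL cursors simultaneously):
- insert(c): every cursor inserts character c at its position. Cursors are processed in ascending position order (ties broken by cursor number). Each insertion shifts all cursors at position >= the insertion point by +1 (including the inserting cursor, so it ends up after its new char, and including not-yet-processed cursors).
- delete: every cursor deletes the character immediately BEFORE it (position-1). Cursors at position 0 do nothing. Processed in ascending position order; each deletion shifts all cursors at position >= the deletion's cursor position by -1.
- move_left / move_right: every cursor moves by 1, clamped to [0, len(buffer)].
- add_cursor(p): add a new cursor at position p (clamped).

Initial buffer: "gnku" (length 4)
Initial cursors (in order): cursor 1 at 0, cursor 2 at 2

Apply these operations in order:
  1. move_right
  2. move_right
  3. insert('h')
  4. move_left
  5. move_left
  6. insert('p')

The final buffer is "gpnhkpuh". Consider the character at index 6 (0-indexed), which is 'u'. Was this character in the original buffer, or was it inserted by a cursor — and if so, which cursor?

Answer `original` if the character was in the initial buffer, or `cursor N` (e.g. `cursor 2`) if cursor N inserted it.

After op 1 (move_right): buffer="gnku" (len 4), cursors c1@1 c2@3, authorship ....
After op 2 (move_right): buffer="gnku" (len 4), cursors c1@2 c2@4, authorship ....
After op 3 (insert('h')): buffer="gnhkuh" (len 6), cursors c1@3 c2@6, authorship ..1..2
After op 4 (move_left): buffer="gnhkuh" (len 6), cursors c1@2 c2@5, authorship ..1..2
After op 5 (move_left): buffer="gnhkuh" (len 6), cursors c1@1 c2@4, authorship ..1..2
After op 6 (insert('p')): buffer="gpnhkpuh" (len 8), cursors c1@2 c2@6, authorship .1.1.2.2
Authorship (.=original, N=cursor N): . 1 . 1 . 2 . 2
Index 6: author = original

Answer: original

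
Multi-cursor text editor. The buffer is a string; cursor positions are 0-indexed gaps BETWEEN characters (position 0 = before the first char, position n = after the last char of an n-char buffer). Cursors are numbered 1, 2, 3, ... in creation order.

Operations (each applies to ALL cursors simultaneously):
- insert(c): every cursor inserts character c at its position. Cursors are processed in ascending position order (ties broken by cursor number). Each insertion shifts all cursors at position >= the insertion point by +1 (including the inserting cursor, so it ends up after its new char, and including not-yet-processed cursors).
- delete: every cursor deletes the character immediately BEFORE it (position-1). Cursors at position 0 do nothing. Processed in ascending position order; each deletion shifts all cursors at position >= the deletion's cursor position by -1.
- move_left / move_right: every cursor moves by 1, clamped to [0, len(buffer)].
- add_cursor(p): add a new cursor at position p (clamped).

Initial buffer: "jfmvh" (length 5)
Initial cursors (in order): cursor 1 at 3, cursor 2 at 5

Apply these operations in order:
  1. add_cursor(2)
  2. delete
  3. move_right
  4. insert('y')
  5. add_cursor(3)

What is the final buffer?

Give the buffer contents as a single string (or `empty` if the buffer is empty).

Answer: jvyyy

Derivation:
After op 1 (add_cursor(2)): buffer="jfmvh" (len 5), cursors c3@2 c1@3 c2@5, authorship .....
After op 2 (delete): buffer="jv" (len 2), cursors c1@1 c3@1 c2@2, authorship ..
After op 3 (move_right): buffer="jv" (len 2), cursors c1@2 c2@2 c3@2, authorship ..
After op 4 (insert('y')): buffer="jvyyy" (len 5), cursors c1@5 c2@5 c3@5, authorship ..123
After op 5 (add_cursor(3)): buffer="jvyyy" (len 5), cursors c4@3 c1@5 c2@5 c3@5, authorship ..123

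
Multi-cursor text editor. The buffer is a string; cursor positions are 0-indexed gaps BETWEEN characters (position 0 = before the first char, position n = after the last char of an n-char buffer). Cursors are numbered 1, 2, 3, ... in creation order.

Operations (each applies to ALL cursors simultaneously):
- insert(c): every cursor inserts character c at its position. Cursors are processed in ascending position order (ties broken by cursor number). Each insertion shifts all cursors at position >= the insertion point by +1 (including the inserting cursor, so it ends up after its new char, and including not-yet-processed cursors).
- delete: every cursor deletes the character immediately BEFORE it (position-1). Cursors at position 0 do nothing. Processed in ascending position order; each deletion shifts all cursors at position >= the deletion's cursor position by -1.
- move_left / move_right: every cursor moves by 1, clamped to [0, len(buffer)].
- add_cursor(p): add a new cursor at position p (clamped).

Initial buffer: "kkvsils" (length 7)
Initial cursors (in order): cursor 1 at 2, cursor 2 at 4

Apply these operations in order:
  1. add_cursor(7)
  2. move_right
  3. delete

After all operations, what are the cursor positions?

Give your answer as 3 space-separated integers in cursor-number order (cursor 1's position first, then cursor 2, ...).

Answer: 2 3 4

Derivation:
After op 1 (add_cursor(7)): buffer="kkvsils" (len 7), cursors c1@2 c2@4 c3@7, authorship .......
After op 2 (move_right): buffer="kkvsils" (len 7), cursors c1@3 c2@5 c3@7, authorship .......
After op 3 (delete): buffer="kksl" (len 4), cursors c1@2 c2@3 c3@4, authorship ....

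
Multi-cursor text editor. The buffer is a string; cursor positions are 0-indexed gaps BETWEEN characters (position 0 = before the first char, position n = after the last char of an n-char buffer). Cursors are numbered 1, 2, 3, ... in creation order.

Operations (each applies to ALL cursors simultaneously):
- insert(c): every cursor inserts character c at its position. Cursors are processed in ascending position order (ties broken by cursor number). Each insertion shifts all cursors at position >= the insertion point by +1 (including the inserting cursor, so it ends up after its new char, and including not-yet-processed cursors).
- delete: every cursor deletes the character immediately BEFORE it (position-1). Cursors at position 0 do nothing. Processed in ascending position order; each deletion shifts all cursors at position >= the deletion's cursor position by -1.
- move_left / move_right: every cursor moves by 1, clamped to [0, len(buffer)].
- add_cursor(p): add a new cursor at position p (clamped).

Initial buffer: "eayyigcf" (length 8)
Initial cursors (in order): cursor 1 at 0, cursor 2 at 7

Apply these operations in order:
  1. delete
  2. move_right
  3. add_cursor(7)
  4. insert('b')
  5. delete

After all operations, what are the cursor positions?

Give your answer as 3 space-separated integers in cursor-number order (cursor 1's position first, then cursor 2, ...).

Answer: 1 7 7

Derivation:
After op 1 (delete): buffer="eayyigf" (len 7), cursors c1@0 c2@6, authorship .......
After op 2 (move_right): buffer="eayyigf" (len 7), cursors c1@1 c2@7, authorship .......
After op 3 (add_cursor(7)): buffer="eayyigf" (len 7), cursors c1@1 c2@7 c3@7, authorship .......
After op 4 (insert('b')): buffer="ebayyigfbb" (len 10), cursors c1@2 c2@10 c3@10, authorship .1......23
After op 5 (delete): buffer="eayyigf" (len 7), cursors c1@1 c2@7 c3@7, authorship .......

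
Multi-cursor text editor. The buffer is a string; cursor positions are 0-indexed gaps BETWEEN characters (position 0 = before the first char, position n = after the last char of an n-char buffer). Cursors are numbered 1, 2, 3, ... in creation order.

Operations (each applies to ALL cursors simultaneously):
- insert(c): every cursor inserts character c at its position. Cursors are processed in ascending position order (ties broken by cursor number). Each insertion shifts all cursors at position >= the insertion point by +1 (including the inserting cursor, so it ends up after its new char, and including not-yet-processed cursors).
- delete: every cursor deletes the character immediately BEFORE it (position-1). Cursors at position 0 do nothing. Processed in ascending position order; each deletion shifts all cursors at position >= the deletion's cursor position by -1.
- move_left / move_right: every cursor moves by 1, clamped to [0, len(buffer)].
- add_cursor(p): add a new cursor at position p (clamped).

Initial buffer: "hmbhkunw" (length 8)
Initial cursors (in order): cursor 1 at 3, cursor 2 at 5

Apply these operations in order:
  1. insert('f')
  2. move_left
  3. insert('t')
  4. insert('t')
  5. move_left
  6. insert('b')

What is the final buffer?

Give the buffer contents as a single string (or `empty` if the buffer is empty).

Answer: hmbtbtfhktbtfunw

Derivation:
After op 1 (insert('f')): buffer="hmbfhkfunw" (len 10), cursors c1@4 c2@7, authorship ...1..2...
After op 2 (move_left): buffer="hmbfhkfunw" (len 10), cursors c1@3 c2@6, authorship ...1..2...
After op 3 (insert('t')): buffer="hmbtfhktfunw" (len 12), cursors c1@4 c2@8, authorship ...11..22...
After op 4 (insert('t')): buffer="hmbttfhkttfunw" (len 14), cursors c1@5 c2@10, authorship ...111..222...
After op 5 (move_left): buffer="hmbttfhkttfunw" (len 14), cursors c1@4 c2@9, authorship ...111..222...
After op 6 (insert('b')): buffer="hmbtbtfhktbtfunw" (len 16), cursors c1@5 c2@11, authorship ...1111..2222...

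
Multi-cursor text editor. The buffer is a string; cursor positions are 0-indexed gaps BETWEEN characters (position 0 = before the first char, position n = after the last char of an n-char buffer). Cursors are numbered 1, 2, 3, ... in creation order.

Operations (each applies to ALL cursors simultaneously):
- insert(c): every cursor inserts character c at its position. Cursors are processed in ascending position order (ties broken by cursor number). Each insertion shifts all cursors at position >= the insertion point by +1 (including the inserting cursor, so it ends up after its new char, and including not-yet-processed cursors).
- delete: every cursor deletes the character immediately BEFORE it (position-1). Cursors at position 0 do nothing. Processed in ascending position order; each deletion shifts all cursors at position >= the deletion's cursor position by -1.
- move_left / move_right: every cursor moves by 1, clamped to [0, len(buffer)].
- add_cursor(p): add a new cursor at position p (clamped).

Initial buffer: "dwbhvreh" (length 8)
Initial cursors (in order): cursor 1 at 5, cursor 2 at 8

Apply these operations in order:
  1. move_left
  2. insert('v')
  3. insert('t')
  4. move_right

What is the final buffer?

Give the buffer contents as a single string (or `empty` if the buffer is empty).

After op 1 (move_left): buffer="dwbhvreh" (len 8), cursors c1@4 c2@7, authorship ........
After op 2 (insert('v')): buffer="dwbhvvrevh" (len 10), cursors c1@5 c2@9, authorship ....1...2.
After op 3 (insert('t')): buffer="dwbhvtvrevth" (len 12), cursors c1@6 c2@11, authorship ....11...22.
After op 4 (move_right): buffer="dwbhvtvrevth" (len 12), cursors c1@7 c2@12, authorship ....11...22.

Answer: dwbhvtvrevth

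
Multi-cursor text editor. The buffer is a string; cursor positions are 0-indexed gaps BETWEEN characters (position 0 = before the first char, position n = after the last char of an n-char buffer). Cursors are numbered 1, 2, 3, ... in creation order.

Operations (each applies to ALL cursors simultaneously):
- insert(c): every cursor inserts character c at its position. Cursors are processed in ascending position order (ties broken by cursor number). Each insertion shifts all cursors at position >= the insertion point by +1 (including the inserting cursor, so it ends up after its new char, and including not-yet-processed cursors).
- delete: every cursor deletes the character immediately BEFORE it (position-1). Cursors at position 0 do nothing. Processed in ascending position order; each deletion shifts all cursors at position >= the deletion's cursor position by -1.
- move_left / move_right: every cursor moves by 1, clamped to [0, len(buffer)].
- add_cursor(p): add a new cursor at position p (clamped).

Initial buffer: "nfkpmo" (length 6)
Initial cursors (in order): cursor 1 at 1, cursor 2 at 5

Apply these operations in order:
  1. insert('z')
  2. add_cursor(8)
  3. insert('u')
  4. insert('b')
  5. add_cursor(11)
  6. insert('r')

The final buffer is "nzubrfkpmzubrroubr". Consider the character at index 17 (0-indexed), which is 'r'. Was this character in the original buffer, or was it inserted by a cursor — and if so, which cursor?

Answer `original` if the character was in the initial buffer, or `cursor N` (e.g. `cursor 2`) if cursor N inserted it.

Answer: cursor 3

Derivation:
After op 1 (insert('z')): buffer="nzfkpmzo" (len 8), cursors c1@2 c2@7, authorship .1....2.
After op 2 (add_cursor(8)): buffer="nzfkpmzo" (len 8), cursors c1@2 c2@7 c3@8, authorship .1....2.
After op 3 (insert('u')): buffer="nzufkpmzuou" (len 11), cursors c1@3 c2@9 c3@11, authorship .11....22.3
After op 4 (insert('b')): buffer="nzubfkpmzuboub" (len 14), cursors c1@4 c2@11 c3@14, authorship .111....222.33
After op 5 (add_cursor(11)): buffer="nzubfkpmzuboub" (len 14), cursors c1@4 c2@11 c4@11 c3@14, authorship .111....222.33
After op 6 (insert('r')): buffer="nzubrfkpmzubrroubr" (len 18), cursors c1@5 c2@14 c4@14 c3@18, authorship .1111....22224.333
Authorship (.=original, N=cursor N): . 1 1 1 1 . . . . 2 2 2 2 4 . 3 3 3
Index 17: author = 3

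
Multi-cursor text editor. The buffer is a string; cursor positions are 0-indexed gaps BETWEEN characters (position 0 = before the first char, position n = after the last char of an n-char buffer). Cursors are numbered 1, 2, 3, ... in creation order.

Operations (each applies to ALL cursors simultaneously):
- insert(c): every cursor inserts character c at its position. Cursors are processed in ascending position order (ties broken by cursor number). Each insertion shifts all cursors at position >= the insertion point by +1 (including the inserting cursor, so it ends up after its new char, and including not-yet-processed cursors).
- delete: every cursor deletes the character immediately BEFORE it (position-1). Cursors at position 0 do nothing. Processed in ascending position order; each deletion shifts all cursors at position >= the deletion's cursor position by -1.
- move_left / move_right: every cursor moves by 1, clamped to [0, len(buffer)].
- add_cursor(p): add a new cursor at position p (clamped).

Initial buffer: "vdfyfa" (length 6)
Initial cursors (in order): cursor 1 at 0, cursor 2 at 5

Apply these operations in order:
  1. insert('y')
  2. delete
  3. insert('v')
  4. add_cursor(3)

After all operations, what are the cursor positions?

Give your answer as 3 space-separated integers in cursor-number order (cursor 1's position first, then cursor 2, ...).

Answer: 1 7 3

Derivation:
After op 1 (insert('y')): buffer="yvdfyfya" (len 8), cursors c1@1 c2@7, authorship 1.....2.
After op 2 (delete): buffer="vdfyfa" (len 6), cursors c1@0 c2@5, authorship ......
After op 3 (insert('v')): buffer="vvdfyfva" (len 8), cursors c1@1 c2@7, authorship 1.....2.
After op 4 (add_cursor(3)): buffer="vvdfyfva" (len 8), cursors c1@1 c3@3 c2@7, authorship 1.....2.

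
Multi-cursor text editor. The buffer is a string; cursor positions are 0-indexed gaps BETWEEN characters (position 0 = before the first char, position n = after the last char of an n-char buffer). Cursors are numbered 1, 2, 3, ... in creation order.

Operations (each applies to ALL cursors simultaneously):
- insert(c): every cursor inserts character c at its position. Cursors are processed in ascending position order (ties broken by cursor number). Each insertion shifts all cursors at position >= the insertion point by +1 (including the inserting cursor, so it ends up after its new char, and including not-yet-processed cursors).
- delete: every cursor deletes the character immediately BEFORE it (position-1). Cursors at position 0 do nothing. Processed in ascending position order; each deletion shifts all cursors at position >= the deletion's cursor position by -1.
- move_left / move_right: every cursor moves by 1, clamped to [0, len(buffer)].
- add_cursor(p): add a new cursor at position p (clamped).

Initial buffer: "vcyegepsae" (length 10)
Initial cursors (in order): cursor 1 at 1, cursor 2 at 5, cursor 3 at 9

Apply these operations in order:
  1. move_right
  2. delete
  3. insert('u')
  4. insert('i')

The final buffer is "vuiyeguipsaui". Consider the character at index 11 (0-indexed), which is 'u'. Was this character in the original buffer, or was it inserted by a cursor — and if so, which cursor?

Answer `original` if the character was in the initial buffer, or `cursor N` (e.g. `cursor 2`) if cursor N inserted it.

After op 1 (move_right): buffer="vcyegepsae" (len 10), cursors c1@2 c2@6 c3@10, authorship ..........
After op 2 (delete): buffer="vyegpsa" (len 7), cursors c1@1 c2@4 c3@7, authorship .......
After op 3 (insert('u')): buffer="vuyegupsau" (len 10), cursors c1@2 c2@6 c3@10, authorship .1...2...3
After op 4 (insert('i')): buffer="vuiyeguipsaui" (len 13), cursors c1@3 c2@8 c3@13, authorship .11...22...33
Authorship (.=original, N=cursor N): . 1 1 . . . 2 2 . . . 3 3
Index 11: author = 3

Answer: cursor 3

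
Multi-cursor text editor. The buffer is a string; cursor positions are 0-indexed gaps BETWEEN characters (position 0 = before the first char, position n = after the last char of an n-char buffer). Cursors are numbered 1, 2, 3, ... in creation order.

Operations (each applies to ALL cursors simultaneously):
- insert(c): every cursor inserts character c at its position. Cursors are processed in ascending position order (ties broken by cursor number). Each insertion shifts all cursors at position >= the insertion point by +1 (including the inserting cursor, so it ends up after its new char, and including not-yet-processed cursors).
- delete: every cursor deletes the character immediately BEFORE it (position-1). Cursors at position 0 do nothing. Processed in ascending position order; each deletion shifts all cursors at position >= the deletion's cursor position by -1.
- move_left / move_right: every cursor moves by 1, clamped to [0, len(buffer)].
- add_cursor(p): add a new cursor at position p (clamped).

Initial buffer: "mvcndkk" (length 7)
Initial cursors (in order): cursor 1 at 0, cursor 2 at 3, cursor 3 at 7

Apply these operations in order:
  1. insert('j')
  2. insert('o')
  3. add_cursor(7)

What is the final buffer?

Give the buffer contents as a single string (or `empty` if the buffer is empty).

After op 1 (insert('j')): buffer="jmvcjndkkj" (len 10), cursors c1@1 c2@5 c3@10, authorship 1...2....3
After op 2 (insert('o')): buffer="jomvcjondkkjo" (len 13), cursors c1@2 c2@7 c3@13, authorship 11...22....33
After op 3 (add_cursor(7)): buffer="jomvcjondkkjo" (len 13), cursors c1@2 c2@7 c4@7 c3@13, authorship 11...22....33

Answer: jomvcjondkkjo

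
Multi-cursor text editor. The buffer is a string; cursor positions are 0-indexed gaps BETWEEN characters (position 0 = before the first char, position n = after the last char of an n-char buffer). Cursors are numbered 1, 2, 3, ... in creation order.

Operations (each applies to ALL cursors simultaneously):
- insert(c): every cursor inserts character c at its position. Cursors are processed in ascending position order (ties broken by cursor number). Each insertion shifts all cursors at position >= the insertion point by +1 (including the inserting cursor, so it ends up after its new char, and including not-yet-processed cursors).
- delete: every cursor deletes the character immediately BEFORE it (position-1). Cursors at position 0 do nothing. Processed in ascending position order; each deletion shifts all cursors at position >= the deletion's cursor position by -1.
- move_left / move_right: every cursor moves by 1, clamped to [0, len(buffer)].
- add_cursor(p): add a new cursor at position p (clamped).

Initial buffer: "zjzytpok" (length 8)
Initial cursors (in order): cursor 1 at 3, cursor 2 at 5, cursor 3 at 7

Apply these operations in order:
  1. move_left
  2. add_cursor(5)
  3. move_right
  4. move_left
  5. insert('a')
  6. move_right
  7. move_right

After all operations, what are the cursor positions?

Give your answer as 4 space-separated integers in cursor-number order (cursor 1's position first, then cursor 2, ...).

Answer: 5 8 12 10

Derivation:
After op 1 (move_left): buffer="zjzytpok" (len 8), cursors c1@2 c2@4 c3@6, authorship ........
After op 2 (add_cursor(5)): buffer="zjzytpok" (len 8), cursors c1@2 c2@4 c4@5 c3@6, authorship ........
After op 3 (move_right): buffer="zjzytpok" (len 8), cursors c1@3 c2@5 c4@6 c3@7, authorship ........
After op 4 (move_left): buffer="zjzytpok" (len 8), cursors c1@2 c2@4 c4@5 c3@6, authorship ........
After op 5 (insert('a')): buffer="zjazyatapaok" (len 12), cursors c1@3 c2@6 c4@8 c3@10, authorship ..1..2.4.3..
After op 6 (move_right): buffer="zjazyatapaok" (len 12), cursors c1@4 c2@7 c4@9 c3@11, authorship ..1..2.4.3..
After op 7 (move_right): buffer="zjazyatapaok" (len 12), cursors c1@5 c2@8 c4@10 c3@12, authorship ..1..2.4.3..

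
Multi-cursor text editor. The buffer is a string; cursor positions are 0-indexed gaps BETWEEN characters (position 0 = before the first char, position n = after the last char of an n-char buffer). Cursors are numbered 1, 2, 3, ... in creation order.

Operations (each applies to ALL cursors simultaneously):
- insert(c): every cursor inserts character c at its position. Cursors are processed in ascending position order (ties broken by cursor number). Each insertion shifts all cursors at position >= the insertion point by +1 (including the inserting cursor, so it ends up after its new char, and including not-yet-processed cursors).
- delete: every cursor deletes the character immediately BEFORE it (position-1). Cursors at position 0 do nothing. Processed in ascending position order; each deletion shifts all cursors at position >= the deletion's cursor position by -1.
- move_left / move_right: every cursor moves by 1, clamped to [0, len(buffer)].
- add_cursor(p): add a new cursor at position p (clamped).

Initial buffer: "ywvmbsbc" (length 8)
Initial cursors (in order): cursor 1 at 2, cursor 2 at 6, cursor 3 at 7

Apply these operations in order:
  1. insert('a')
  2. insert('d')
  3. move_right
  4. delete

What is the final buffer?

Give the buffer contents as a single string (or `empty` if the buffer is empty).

After op 1 (insert('a')): buffer="ywavmbsabac" (len 11), cursors c1@3 c2@8 c3@10, authorship ..1....2.3.
After op 2 (insert('d')): buffer="ywadvmbsadbadc" (len 14), cursors c1@4 c2@10 c3@13, authorship ..11....22.33.
After op 3 (move_right): buffer="ywadvmbsadbadc" (len 14), cursors c1@5 c2@11 c3@14, authorship ..11....22.33.
After op 4 (delete): buffer="ywadmbsadad" (len 11), cursors c1@4 c2@9 c3@11, authorship ..11...2233

Answer: ywadmbsadad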